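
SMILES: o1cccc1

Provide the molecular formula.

Heavy atoms from the SMILES: 4 C, 1 O.
Implicit hydrogens by atom environment:
  4 × C (aromatic): 1 H each → 4
  1 × O (aromatic): no H
  Total hydrogens = 4.
Molecular formula: C4H4O

C4H4O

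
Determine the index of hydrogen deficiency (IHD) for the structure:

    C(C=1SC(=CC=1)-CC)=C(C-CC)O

4

Molecular formula from the SMILES: C11H16OS.
DoU = (2C + 2 + N − H − X)/2 = (2·11 + 2 + 0 − 16 − 0)/2 = 8/2 = 4.
(Structurally: 1 ring(s) + 3 π bond(s) = 4.)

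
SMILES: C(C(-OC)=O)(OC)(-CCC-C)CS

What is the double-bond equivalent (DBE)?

1

Molecular formula from the SMILES: C9H18O3S.
DoU = (2C + 2 + N − H − X)/2 = (2·9 + 2 + 0 − 18 − 0)/2 = 2/2 = 1.
(Structurally: 0 ring(s) + 1 π bond(s) = 1.)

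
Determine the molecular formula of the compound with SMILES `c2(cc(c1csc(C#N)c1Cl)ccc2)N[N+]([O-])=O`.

Heavy atoms from the SMILES: 11 C, 1 Cl, 3 N, 2 O, 1 S.
Implicit hydrogens by atom environment:
  5 × C (aromatic): 1 H each → 5
  5 × C (aromatic): no H
  1 × C: no H
  1 × Cl: no H
  1 × N: 1 H
  1 × N: no H
  1 × N (charge +1): no H
  1 × O: no H
  1 × O (charge -1): no H
  1 × S (aromatic): no H
  Total hydrogens = 6.
Molecular formula: C11H6ClN3O2S

C11H6ClN3O2S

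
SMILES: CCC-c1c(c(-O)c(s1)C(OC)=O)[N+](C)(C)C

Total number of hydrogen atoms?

Hydrogens are implicit in SMILES; fill each atom to its normal valence:
  5 × C: 3 H each → 15
  4 × C (aromatic): no H
  2 × C: 2 H each → 4
  2 × O: no H
  1 × C: no H
  1 × N (charge +1): no H
  1 × O: 1 H
  1 × S (aromatic): no H
  Total hydrogens = 20.

20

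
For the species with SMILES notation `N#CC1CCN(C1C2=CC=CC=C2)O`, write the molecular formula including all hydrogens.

Heavy atoms from the SMILES: 11 C, 2 N, 1 O.
Implicit hydrogens by atom environment:
  5 × C (aromatic): 1 H each → 5
  2 × C: 2 H each → 4
  2 × C: 1 H each → 2
  2 × N: no H
  1 × C: no H
  1 × C (aromatic): no H
  1 × O: 1 H
  Total hydrogens = 12.
Molecular formula: C11H12N2O

C11H12N2O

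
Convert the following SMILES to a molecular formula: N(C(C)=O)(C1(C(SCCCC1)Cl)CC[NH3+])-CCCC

C14H28ClN2OS+

Heavy atoms from the SMILES: 14 C, 1 Cl, 2 N, 1 O, 1 S.
Implicit hydrogens by atom environment:
  9 × C: 2 H each → 18
  2 × C: 3 H each → 6
  2 × C: no H
  1 × C: 1 H
  1 × Cl: no H
  1 × N (charge +1): 3 H
  1 × N: no H
  1 × O: no H
  1 × S: no H
  Total hydrogens = 28.
Net charge +1.
Molecular formula: C14H28ClN2OS+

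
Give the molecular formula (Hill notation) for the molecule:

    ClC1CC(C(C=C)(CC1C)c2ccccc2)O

C15H19ClO

Heavy atoms from the SMILES: 15 C, 1 Cl, 1 O.
Implicit hydrogens by atom environment:
  5 × C (aromatic): 1 H each → 5
  4 × C: 1 H each → 4
  3 × C: 2 H each → 6
  1 × C: 3 H
  1 × C: no H
  1 × C (aromatic): no H
  1 × Cl: no H
  1 × O: 1 H
  Total hydrogens = 19.
Molecular formula: C15H19ClO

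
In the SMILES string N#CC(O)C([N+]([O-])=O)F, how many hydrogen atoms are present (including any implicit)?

3

Hydrogens are implicit in SMILES; fill each atom to its normal valence:
  2 × C: 1 H each → 2
  1 × C: no H
  1 × F: no H
  1 × N: no H
  1 × N (charge +1): no H
  1 × O: 1 H
  1 × O: no H
  1 × O (charge -1): no H
  Total hydrogens = 3.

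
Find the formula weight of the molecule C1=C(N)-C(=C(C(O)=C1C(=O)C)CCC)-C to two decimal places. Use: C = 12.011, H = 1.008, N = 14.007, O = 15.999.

Molecular formula: C12H17NO2.
M = 12×12.011 + 17×1.008 + 1×14.007 + 2×15.999 = 207.27 g/mol.

207.27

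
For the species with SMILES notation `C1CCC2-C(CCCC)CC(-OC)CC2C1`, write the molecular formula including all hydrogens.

C15H28O

Heavy atoms from the SMILES: 15 C, 1 O.
Implicit hydrogens by atom environment:
  9 × C: 2 H each → 18
  4 × C: 1 H each → 4
  2 × C: 3 H each → 6
  1 × O: no H
  Total hydrogens = 28.
Molecular formula: C15H28O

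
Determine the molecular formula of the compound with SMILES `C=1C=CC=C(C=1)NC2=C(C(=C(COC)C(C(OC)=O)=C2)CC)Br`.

C18H20BrNO3

Heavy atoms from the SMILES: 1 Br, 18 C, 1 N, 3 O.
Implicit hydrogens by atom environment:
  6 × C (aromatic): 1 H each → 6
  6 × C (aromatic): no H
  3 × C: 3 H each → 9
  3 × O: no H
  2 × C: 2 H each → 4
  1 × Br: no H
  1 × C: no H
  1 × N: 1 H
  Total hydrogens = 20.
Molecular formula: C18H20BrNO3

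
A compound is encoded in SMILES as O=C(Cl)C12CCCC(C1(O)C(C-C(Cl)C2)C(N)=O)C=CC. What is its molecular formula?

C15H21Cl2NO3

Heavy atoms from the SMILES: 15 C, 2 Cl, 1 N, 3 O.
Implicit hydrogens by atom environment:
  5 × C: 2 H each → 10
  5 × C: 1 H each → 5
  4 × C: no H
  2 × Cl: no H
  2 × O: no H
  1 × C: 3 H
  1 × N: 2 H
  1 × O: 1 H
  Total hydrogens = 21.
Molecular formula: C15H21Cl2NO3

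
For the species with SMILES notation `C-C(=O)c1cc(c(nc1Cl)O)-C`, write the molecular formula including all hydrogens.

C8H8ClNO2

Heavy atoms from the SMILES: 8 C, 1 Cl, 1 N, 2 O.
Implicit hydrogens by atom environment:
  4 × C (aromatic): no H
  2 × C: 3 H each → 6
  1 × C (aromatic): 1 H
  1 × C: no H
  1 × Cl: no H
  1 × N (aromatic): no H
  1 × O: 1 H
  1 × O: no H
  Total hydrogens = 8.
Molecular formula: C8H8ClNO2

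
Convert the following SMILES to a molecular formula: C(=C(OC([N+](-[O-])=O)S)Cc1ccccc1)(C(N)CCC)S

Heavy atoms from the SMILES: 14 C, 2 N, 3 O, 2 S.
Implicit hydrogens by atom environment:
  5 × C (aromatic): 1 H each → 5
  3 × C: 2 H each → 6
  2 × C: 1 H each → 2
  2 × C: no H
  2 × O: no H
  2 × S: 1 H each → 2
  1 × C: 3 H
  1 × C (aromatic): no H
  1 × N: 2 H
  1 × N (charge +1): no H
  1 × O (charge -1): no H
  Total hydrogens = 20.
Molecular formula: C14H20N2O3S2

C14H20N2O3S2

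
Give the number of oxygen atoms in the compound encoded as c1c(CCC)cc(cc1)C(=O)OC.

2

The symbol for oxygen appears 2 times in the SMILES.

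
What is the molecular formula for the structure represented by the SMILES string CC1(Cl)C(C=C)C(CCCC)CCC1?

C13H23Cl

Heavy atoms from the SMILES: 13 C, 1 Cl.
Implicit hydrogens by atom environment:
  7 × C: 2 H each → 14
  3 × C: 1 H each → 3
  2 × C: 3 H each → 6
  1 × C: no H
  1 × Cl: no H
  Total hydrogens = 23.
Molecular formula: C13H23Cl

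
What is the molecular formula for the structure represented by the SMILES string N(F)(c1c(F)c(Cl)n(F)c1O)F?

Heavy atoms from the SMILES: 4 C, 1 Cl, 4 F, 2 N, 1 O.
Implicit hydrogens by atom environment:
  4 × C (aromatic): no H
  4 × F: no H
  1 × Cl: no H
  1 × N (aromatic): no H
  1 × N: no H
  1 × O: 1 H
  Total hydrogens = 1.
Molecular formula: C4HClF4N2O

C4HClF4N2O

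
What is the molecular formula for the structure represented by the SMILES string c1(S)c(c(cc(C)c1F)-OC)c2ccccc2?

Heavy atoms from the SMILES: 14 C, 1 F, 1 O, 1 S.
Implicit hydrogens by atom environment:
  6 × C (aromatic): 1 H each → 6
  6 × C (aromatic): no H
  2 × C: 3 H each → 6
  1 × F: no H
  1 × O: no H
  1 × S: 1 H
  Total hydrogens = 13.
Molecular formula: C14H13FOS

C14H13FOS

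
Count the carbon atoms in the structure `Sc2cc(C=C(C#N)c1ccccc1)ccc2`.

15

The symbol for carbon appears 15 times in the SMILES. Lowercase c denotes aromatic carbon and counts toward C.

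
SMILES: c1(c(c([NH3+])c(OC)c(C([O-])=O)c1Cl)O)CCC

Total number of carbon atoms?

The symbol for carbon appears 11 times in the SMILES. Lowercase c denotes aromatic carbon and counts toward C.

11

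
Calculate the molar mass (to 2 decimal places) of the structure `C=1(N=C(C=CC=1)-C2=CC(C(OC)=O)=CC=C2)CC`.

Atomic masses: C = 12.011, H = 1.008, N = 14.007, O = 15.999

241.29

Molecular formula: C15H15NO2.
M = 15×12.011 + 15×1.008 + 1×14.007 + 2×15.999 = 241.29 g/mol.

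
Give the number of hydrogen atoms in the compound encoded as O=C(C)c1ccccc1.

8

Hydrogens are implicit in SMILES; fill each atom to its normal valence:
  5 × C (aromatic): 1 H each → 5
  1 × C: 3 H
  1 × C (aromatic): no H
  1 × C: no H
  1 × O: no H
  Total hydrogens = 8.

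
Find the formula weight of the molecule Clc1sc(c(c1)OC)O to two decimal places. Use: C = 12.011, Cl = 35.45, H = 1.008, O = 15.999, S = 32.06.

Molecular formula: C5H5ClO2S.
M = 5×12.011 + 1×35.45 + 5×1.008 + 2×15.999 + 1×32.06 = 164.60 g/mol.

164.60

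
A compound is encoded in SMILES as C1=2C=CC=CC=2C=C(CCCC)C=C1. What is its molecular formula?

Heavy atoms from the SMILES: 14 C.
Implicit hydrogens by atom environment:
  7 × C (aromatic): 1 H each → 7
  3 × C: 2 H each → 6
  3 × C (aromatic): no H
  1 × C: 3 H
  Total hydrogens = 16.
Molecular formula: C14H16

C14H16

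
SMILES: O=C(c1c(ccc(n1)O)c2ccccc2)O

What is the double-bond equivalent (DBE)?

Molecular formula from the SMILES: C12H9NO3.
DoU = (2C + 2 + N − H − X)/2 = (2·12 + 2 + 1 − 9 − 0)/2 = 18/2 = 9.
(Structurally: 2 ring(s) + 7 π bond(s) = 9.)

9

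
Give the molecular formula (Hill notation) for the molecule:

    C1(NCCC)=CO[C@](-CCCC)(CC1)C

Heavy atoms from the SMILES: 13 C, 1 N, 1 O.
Implicit hydrogens by atom environment:
  7 × C: 2 H each → 14
  3 × C: 3 H each → 9
  2 × C: no H
  1 × C: 1 H
  1 × N: 1 H
  1 × O: no H
  Total hydrogens = 25.
Molecular formula: C13H25NO

C13H25NO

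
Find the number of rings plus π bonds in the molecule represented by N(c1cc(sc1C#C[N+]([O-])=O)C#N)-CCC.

8

Molecular formula from the SMILES: C10H9N3O2S.
DoU = (2C + 2 + N − H − X)/2 = (2·10 + 2 + 3 − 9 − 0)/2 = 16/2 = 8.
(Structurally: 1 ring(s) + 7 π bond(s) = 8.)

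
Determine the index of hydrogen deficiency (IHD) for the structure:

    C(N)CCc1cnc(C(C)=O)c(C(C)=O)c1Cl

6

Molecular formula from the SMILES: C12H15ClN2O2.
DoU = (2C + 2 + N − H − X)/2 = (2·12 + 2 + 2 − 15 − 1)/2 = 12/2 = 6.
(Structurally: 1 ring(s) + 5 π bond(s) = 6.)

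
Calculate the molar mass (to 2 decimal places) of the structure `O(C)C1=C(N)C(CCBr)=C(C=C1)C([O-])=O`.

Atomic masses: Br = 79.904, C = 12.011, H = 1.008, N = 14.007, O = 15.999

273.11

Molecular formula: C10H11BrNO3-.
M = 1×79.904 + 10×12.011 + 11×1.008 + 1×14.007 + 3×15.999 = 273.11 g/mol.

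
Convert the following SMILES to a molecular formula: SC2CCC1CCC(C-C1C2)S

C10H18S2

Heavy atoms from the SMILES: 10 C, 2 S.
Implicit hydrogens by atom environment:
  6 × C: 2 H each → 12
  4 × C: 1 H each → 4
  2 × S: 1 H each → 2
  Total hydrogens = 18.
Molecular formula: C10H18S2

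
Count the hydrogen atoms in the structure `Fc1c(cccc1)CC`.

Hydrogens are implicit in SMILES; fill each atom to its normal valence:
  4 × C (aromatic): 1 H each → 4
  2 × C (aromatic): no H
  1 × C: 3 H
  1 × C: 2 H
  1 × F: no H
  Total hydrogens = 9.

9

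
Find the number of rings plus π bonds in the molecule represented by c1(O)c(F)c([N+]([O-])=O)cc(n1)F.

Molecular formula from the SMILES: C5H2F2N2O3.
DoU = (2C + 2 + N − H − X)/2 = (2·5 + 2 + 2 − 2 − 2)/2 = 10/2 = 5.
(Structurally: 1 ring(s) + 4 π bond(s) = 5.)

5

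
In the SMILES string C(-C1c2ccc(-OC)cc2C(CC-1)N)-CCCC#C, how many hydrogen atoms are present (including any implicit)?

Hydrogens are implicit in SMILES; fill each atom to its normal valence:
  6 × C: 2 H each → 12
  3 × C (aromatic): 1 H each → 3
  3 × C: 1 H each → 3
  3 × C (aromatic): no H
  1 × C: 3 H
  1 × C: no H
  1 × N: 2 H
  1 × O: no H
  Total hydrogens = 23.

23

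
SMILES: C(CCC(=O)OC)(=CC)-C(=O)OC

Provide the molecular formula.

Heavy atoms from the SMILES: 9 C, 4 O.
Implicit hydrogens by atom environment:
  4 × O: no H
  3 × C: 3 H each → 9
  3 × C: no H
  2 × C: 2 H each → 4
  1 × C: 1 H
  Total hydrogens = 14.
Molecular formula: C9H14O4

C9H14O4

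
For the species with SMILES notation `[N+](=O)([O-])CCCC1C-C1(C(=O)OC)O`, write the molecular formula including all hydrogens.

Heavy atoms from the SMILES: 8 C, 1 N, 5 O.
Implicit hydrogens by atom environment:
  4 × C: 2 H each → 8
  3 × O: no H
  2 × C: no H
  1 × C: 3 H
  1 × C: 1 H
  1 × N (charge +1): no H
  1 × O: 1 H
  1 × O (charge -1): no H
  Total hydrogens = 13.
Molecular formula: C8H13NO5

C8H13NO5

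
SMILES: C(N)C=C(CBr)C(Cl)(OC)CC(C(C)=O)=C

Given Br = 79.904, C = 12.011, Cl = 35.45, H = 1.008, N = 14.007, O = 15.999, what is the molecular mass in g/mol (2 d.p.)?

310.62

Molecular formula: C11H17BrClNO2.
M = 1×79.904 + 11×12.011 + 1×35.45 + 17×1.008 + 1×14.007 + 2×15.999 = 310.62 g/mol.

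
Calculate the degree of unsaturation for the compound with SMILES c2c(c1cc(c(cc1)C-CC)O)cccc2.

8

Molecular formula from the SMILES: C15H16O.
DoU = (2C + 2 + N − H − X)/2 = (2·15 + 2 + 0 − 16 − 0)/2 = 16/2 = 8.
(Structurally: 2 ring(s) + 6 π bond(s) = 8.)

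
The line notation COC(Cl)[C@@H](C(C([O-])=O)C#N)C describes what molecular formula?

Heavy atoms from the SMILES: 7 C, 1 Cl, 1 N, 3 O.
Implicit hydrogens by atom environment:
  3 × C: 1 H each → 3
  2 × C: 3 H each → 6
  2 × C: no H
  2 × O: no H
  1 × Cl: no H
  1 × N: no H
  1 × O (charge -1): no H
  Total hydrogens = 9.
Net charge -1.
Molecular formula: C7H9ClNO3-

C7H9ClNO3-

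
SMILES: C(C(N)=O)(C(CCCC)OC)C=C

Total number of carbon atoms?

The symbol for carbon appears 10 times in the SMILES.

10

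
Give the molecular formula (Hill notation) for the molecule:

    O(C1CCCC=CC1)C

C8H14O

Heavy atoms from the SMILES: 8 C, 1 O.
Implicit hydrogens by atom environment:
  4 × C: 2 H each → 8
  3 × C: 1 H each → 3
  1 × C: 3 H
  1 × O: no H
  Total hydrogens = 14.
Molecular formula: C8H14O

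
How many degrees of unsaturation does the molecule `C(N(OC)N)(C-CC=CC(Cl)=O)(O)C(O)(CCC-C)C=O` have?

Molecular formula from the SMILES: C13H23ClN2O5.
DoU = (2C + 2 + N − H − X)/2 = (2·13 + 2 + 2 − 23 − 1)/2 = 6/2 = 3.
(Structurally: 0 ring(s) + 3 π bond(s) = 3.)

3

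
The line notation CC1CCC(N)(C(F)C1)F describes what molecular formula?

Heavy atoms from the SMILES: 7 C, 2 F, 1 N.
Implicit hydrogens by atom environment:
  3 × C: 2 H each → 6
  2 × C: 1 H each → 2
  2 × F: no H
  1 × C: 3 H
  1 × C: no H
  1 × N: 2 H
  Total hydrogens = 13.
Molecular formula: C7H13F2N

C7H13F2N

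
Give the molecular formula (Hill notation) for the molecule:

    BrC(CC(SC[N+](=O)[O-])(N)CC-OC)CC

Heavy atoms from the SMILES: 1 Br, 9 C, 2 N, 3 O, 1 S.
Implicit hydrogens by atom environment:
  5 × C: 2 H each → 10
  2 × C: 3 H each → 6
  2 × O: no H
  1 × Br: no H
  1 × C: 1 H
  1 × C: no H
  1 × N: 2 H
  1 × N (charge +1): no H
  1 × O (charge -1): no H
  1 × S: no H
  Total hydrogens = 19.
Molecular formula: C9H19BrN2O3S

C9H19BrN2O3S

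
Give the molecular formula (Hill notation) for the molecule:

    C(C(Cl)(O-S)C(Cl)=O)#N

C3HCl2NO2S

Heavy atoms from the SMILES: 3 C, 2 Cl, 1 N, 2 O, 1 S.
Implicit hydrogens by atom environment:
  3 × C: no H
  2 × Cl: no H
  2 × O: no H
  1 × N: no H
  1 × S: 1 H
  Total hydrogens = 1.
Molecular formula: C3HCl2NO2S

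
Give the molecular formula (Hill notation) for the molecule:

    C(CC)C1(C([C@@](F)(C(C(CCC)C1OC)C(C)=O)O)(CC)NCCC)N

C20H39FN2O3

Heavy atoms from the SMILES: 20 C, 1 F, 2 N, 3 O.
Implicit hydrogens by atom environment:
  7 × C: 2 H each → 14
  6 × C: 3 H each → 18
  4 × C: no H
  3 × C: 1 H each → 3
  2 × O: no H
  1 × F: no H
  1 × N: 2 H
  1 × N: 1 H
  1 × O: 1 H
  Total hydrogens = 39.
Molecular formula: C20H39FN2O3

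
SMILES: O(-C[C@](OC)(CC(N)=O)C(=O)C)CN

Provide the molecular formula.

C8H16N2O4

Heavy atoms from the SMILES: 8 C, 2 N, 4 O.
Implicit hydrogens by atom environment:
  4 × O: no H
  3 × C: 2 H each → 6
  3 × C: no H
  2 × C: 3 H each → 6
  2 × N: 2 H each → 4
  Total hydrogens = 16.
Molecular formula: C8H16N2O4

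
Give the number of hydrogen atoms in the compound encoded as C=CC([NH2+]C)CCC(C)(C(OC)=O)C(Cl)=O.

19

Hydrogens are implicit in SMILES; fill each atom to its normal valence:
  3 × C: 3 H each → 9
  3 × C: 2 H each → 6
  3 × C: no H
  3 × O: no H
  2 × C: 1 H each → 2
  1 × Cl: no H
  1 × N (charge +1): 2 H
  Total hydrogens = 19.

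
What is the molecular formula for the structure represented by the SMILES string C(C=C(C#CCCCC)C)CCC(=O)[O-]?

Heavy atoms from the SMILES: 13 C, 2 O.
Implicit hydrogens by atom environment:
  6 × C: 2 H each → 12
  4 × C: no H
  2 × C: 3 H each → 6
  1 × C: 1 H
  1 × O: no H
  1 × O (charge -1): no H
  Total hydrogens = 19.
Net charge -1.
Molecular formula: C13H19O2-

C13H19O2-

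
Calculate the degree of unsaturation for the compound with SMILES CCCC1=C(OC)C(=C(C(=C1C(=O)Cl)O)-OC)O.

Molecular formula from the SMILES: C12H15ClO5.
DoU = (2C + 2 + N − H − X)/2 = (2·12 + 2 + 0 − 15 − 1)/2 = 10/2 = 5.
(Structurally: 1 ring(s) + 4 π bond(s) = 5.)

5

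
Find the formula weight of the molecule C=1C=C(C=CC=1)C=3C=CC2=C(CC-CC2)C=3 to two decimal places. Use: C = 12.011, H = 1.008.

208.30

Molecular formula: C16H16.
M = 16×12.011 + 16×1.008 = 208.30 g/mol.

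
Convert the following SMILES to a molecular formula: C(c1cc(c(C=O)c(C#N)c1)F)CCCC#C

C14H12FNO

Heavy atoms from the SMILES: 14 C, 1 F, 1 N, 1 O.
Implicit hydrogens by atom environment:
  4 × C: 2 H each → 8
  4 × C (aromatic): no H
  2 × C (aromatic): 1 H each → 2
  2 × C: 1 H each → 2
  2 × C: no H
  1 × F: no H
  1 × N: no H
  1 × O: no H
  Total hydrogens = 12.
Molecular formula: C14H12FNO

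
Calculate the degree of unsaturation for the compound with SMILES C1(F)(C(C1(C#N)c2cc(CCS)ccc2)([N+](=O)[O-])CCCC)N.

8

Molecular formula from the SMILES: C16H20FN3O2S.
DoU = (2C + 2 + N − H − X)/2 = (2·16 + 2 + 3 − 20 − 1)/2 = 16/2 = 8.
(Structurally: 2 ring(s) + 6 π bond(s) = 8.)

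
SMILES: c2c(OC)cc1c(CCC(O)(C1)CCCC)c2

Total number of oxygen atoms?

The symbol for oxygen appears 2 times in the SMILES.

2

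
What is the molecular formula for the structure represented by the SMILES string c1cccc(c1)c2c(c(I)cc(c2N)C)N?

Heavy atoms from the SMILES: 13 C, 1 I, 2 N.
Implicit hydrogens by atom environment:
  6 × C (aromatic): 1 H each → 6
  6 × C (aromatic): no H
  2 × N: 2 H each → 4
  1 × C: 3 H
  1 × I: no H
  Total hydrogens = 13.
Molecular formula: C13H13IN2

C13H13IN2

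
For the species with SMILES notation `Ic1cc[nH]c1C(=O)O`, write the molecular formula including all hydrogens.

Heavy atoms from the SMILES: 5 C, 1 I, 1 N, 2 O.
Implicit hydrogens by atom environment:
  2 × C (aromatic): 1 H each → 2
  2 × C (aromatic): no H
  1 × C: no H
  1 × I: no H
  1 × N (aromatic): 1 H
  1 × O: 1 H
  1 × O: no H
  Total hydrogens = 4.
Molecular formula: C5H4INO2

C5H4INO2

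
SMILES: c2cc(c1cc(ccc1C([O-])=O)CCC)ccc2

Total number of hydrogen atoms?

15

Hydrogens are implicit in SMILES; fill each atom to its normal valence:
  8 × C (aromatic): 1 H each → 8
  4 × C (aromatic): no H
  2 × C: 2 H each → 4
  1 × C: 3 H
  1 × C: no H
  1 × O: no H
  1 × O (charge -1): no H
  Total hydrogens = 15.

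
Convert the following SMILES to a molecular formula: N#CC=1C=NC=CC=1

Heavy atoms from the SMILES: 6 C, 2 N.
Implicit hydrogens by atom environment:
  4 × C (aromatic): 1 H each → 4
  1 × C (aromatic): no H
  1 × C: no H
  1 × N (aromatic): no H
  1 × N: no H
  Total hydrogens = 4.
Molecular formula: C6H4N2

C6H4N2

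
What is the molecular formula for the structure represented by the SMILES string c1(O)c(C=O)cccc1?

C7H6O2

Heavy atoms from the SMILES: 7 C, 2 O.
Implicit hydrogens by atom environment:
  4 × C (aromatic): 1 H each → 4
  2 × C (aromatic): no H
  1 × C: 1 H
  1 × O: 1 H
  1 × O: no H
  Total hydrogens = 6.
Molecular formula: C7H6O2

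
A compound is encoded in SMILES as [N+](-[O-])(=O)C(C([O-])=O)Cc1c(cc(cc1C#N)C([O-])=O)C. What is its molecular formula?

Heavy atoms from the SMILES: 12 C, 2 N, 6 O.
Implicit hydrogens by atom environment:
  4 × C (aromatic): no H
  3 × C: no H
  3 × O: no H
  3 × O (charge -1): no H
  2 × C (aromatic): 1 H each → 2
  1 × C: 3 H
  1 × C: 2 H
  1 × C: 1 H
  1 × N: no H
  1 × N (charge +1): no H
  Total hydrogens = 8.
Net charge -2.
Molecular formula: [C12H8N2O6]2-

[C12H8N2O6]2-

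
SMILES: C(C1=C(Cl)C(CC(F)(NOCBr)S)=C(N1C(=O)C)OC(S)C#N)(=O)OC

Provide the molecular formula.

C13H14BrClFN3O5S2

Heavy atoms from the SMILES: 1 Br, 13 C, 1 Cl, 1 F, 3 N, 5 O, 2 S.
Implicit hydrogens by atom environment:
  5 × O: no H
  4 × C (aromatic): no H
  4 × C: no H
  2 × C: 3 H each → 6
  2 × C: 2 H each → 4
  2 × S: 1 H each → 2
  1 × Br: no H
  1 × C: 1 H
  1 × Cl: no H
  1 × F: no H
  1 × N: 1 H
  1 × N (aromatic): no H
  1 × N: no H
  Total hydrogens = 14.
Molecular formula: C13H14BrClFN3O5S2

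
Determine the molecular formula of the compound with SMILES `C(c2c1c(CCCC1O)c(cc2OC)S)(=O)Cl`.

Heavy atoms from the SMILES: 12 C, 1 Cl, 3 O, 1 S.
Implicit hydrogens by atom environment:
  5 × C (aromatic): no H
  3 × C: 2 H each → 6
  2 × O: no H
  1 × C: 3 H
  1 × C (aromatic): 1 H
  1 × C: 1 H
  1 × C: no H
  1 × Cl: no H
  1 × O: 1 H
  1 × S: 1 H
  Total hydrogens = 13.
Molecular formula: C12H13ClO3S

C12H13ClO3S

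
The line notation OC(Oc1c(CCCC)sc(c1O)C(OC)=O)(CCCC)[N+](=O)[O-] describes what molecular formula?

C15H23NO7S

Heavy atoms from the SMILES: 15 C, 1 N, 7 O, 1 S.
Implicit hydrogens by atom environment:
  6 × C: 2 H each → 12
  4 × C (aromatic): no H
  4 × O: no H
  3 × C: 3 H each → 9
  2 × C: no H
  2 × O: 1 H each → 2
  1 × N (charge +1): no H
  1 × O (charge -1): no H
  1 × S (aromatic): no H
  Total hydrogens = 23.
Molecular formula: C15H23NO7S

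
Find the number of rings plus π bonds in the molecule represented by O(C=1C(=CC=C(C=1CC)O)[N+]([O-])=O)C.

5

Molecular formula from the SMILES: C9H11NO4.
DoU = (2C + 2 + N − H − X)/2 = (2·9 + 2 + 1 − 11 − 0)/2 = 10/2 = 5.
(Structurally: 1 ring(s) + 4 π bond(s) = 5.)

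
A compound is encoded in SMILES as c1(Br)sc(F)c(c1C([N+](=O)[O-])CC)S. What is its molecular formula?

C7H7BrFNO2S2

Heavy atoms from the SMILES: 1 Br, 7 C, 1 F, 1 N, 2 O, 2 S.
Implicit hydrogens by atom environment:
  4 × C (aromatic): no H
  1 × Br: no H
  1 × C: 3 H
  1 × C: 2 H
  1 × C: 1 H
  1 × F: no H
  1 × N (charge +1): no H
  1 × O: no H
  1 × O (charge -1): no H
  1 × S: 1 H
  1 × S (aromatic): no H
  Total hydrogens = 7.
Molecular formula: C7H7BrFNO2S2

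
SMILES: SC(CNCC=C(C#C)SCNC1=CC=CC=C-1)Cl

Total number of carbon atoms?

The symbol for carbon appears 14 times in the SMILES. (Cl is a single chlorine, not C + l.)

14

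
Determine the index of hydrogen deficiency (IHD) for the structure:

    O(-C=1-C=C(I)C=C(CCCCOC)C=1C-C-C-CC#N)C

6

Molecular formula from the SMILES: C17H24INO2.
DoU = (2C + 2 + N − H − X)/2 = (2·17 + 2 + 1 − 24 − 1)/2 = 12/2 = 6.
(Structurally: 1 ring(s) + 5 π bond(s) = 6.)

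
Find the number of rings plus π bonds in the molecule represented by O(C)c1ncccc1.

4

Molecular formula from the SMILES: C6H7NO.
DoU = (2C + 2 + N − H − X)/2 = (2·6 + 2 + 1 − 7 − 0)/2 = 8/2 = 4.
(Structurally: 1 ring(s) + 3 π bond(s) = 4.)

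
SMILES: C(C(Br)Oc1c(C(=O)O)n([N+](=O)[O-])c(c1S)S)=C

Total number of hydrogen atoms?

Hydrogens are implicit in SMILES; fill each atom to its normal valence:
  4 × C (aromatic): no H
  3 × O: no H
  2 × C: 1 H each → 2
  2 × S: 1 H each → 2
  1 × Br: no H
  1 × C: 2 H
  1 × C: no H
  1 × N (aromatic): no H
  1 × N (charge +1): no H
  1 × O: 1 H
  1 × O (charge -1): no H
  Total hydrogens = 7.

7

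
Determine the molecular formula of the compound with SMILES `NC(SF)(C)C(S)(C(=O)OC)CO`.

C6H12FNO3S2

Heavy atoms from the SMILES: 6 C, 1 F, 1 N, 3 O, 2 S.
Implicit hydrogens by atom environment:
  3 × C: no H
  2 × C: 3 H each → 6
  2 × O: no H
  1 × C: 2 H
  1 × F: no H
  1 × N: 2 H
  1 × O: 1 H
  1 × S: 1 H
  1 × S: no H
  Total hydrogens = 12.
Molecular formula: C6H12FNO3S2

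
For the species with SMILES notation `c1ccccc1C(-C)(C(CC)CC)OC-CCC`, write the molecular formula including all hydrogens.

C17H28O

Heavy atoms from the SMILES: 17 C, 1 O.
Implicit hydrogens by atom environment:
  5 × C: 2 H each → 10
  5 × C (aromatic): 1 H each → 5
  4 × C: 3 H each → 12
  1 × C: 1 H
  1 × C: no H
  1 × C (aromatic): no H
  1 × O: no H
  Total hydrogens = 28.
Molecular formula: C17H28O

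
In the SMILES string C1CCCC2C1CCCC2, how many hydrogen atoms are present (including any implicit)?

18

Hydrogens are implicit in SMILES; fill each atom to its normal valence:
  8 × C: 2 H each → 16
  2 × C: 1 H each → 2
  Total hydrogens = 18.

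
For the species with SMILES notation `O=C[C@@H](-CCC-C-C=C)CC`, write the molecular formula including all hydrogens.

C10H18O

Heavy atoms from the SMILES: 10 C, 1 O.
Implicit hydrogens by atom environment:
  6 × C: 2 H each → 12
  3 × C: 1 H each → 3
  1 × C: 3 H
  1 × O: no H
  Total hydrogens = 18.
Molecular formula: C10H18O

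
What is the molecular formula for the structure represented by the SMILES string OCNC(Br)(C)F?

Heavy atoms from the SMILES: 1 Br, 3 C, 1 F, 1 N, 1 O.
Implicit hydrogens by atom environment:
  1 × Br: no H
  1 × C: 3 H
  1 × C: 2 H
  1 × C: no H
  1 × F: no H
  1 × N: 1 H
  1 × O: 1 H
  Total hydrogens = 7.
Molecular formula: C3H7BrFNO

C3H7BrFNO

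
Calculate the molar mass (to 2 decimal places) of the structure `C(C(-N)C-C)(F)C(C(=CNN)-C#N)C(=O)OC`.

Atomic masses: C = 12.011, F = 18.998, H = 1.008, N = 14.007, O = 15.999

244.27

Molecular formula: C10H17FN4O2.
M = 10×12.011 + 1×18.998 + 17×1.008 + 4×14.007 + 2×15.999 = 244.27 g/mol.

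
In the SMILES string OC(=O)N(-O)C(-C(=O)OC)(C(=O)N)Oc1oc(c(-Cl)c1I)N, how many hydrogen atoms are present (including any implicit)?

Hydrogens are implicit in SMILES; fill each atom to its normal valence:
  5 × O: no H
  4 × C (aromatic): no H
  4 × C: no H
  2 × N: 2 H each → 4
  2 × O: 1 H each → 2
  1 × C: 3 H
  1 × Cl: no H
  1 × I: no H
  1 × N: no H
  1 × O (aromatic): no H
  Total hydrogens = 9.

9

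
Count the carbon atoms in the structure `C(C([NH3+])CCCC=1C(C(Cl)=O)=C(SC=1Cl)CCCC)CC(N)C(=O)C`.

18

The symbol for carbon appears 18 times in the SMILES. (Cl is a single chlorine, not C + l.)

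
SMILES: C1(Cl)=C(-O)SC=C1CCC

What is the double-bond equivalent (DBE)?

3

Molecular formula from the SMILES: C7H9ClOS.
DoU = (2C + 2 + N − H − X)/2 = (2·7 + 2 + 0 − 9 − 1)/2 = 6/2 = 3.
(Structurally: 1 ring(s) + 2 π bond(s) = 3.)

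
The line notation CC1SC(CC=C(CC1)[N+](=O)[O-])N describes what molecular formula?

C8H14N2O2S

Heavy atoms from the SMILES: 8 C, 2 N, 2 O, 1 S.
Implicit hydrogens by atom environment:
  3 × C: 2 H each → 6
  3 × C: 1 H each → 3
  1 × C: 3 H
  1 × C: no H
  1 × N: 2 H
  1 × N (charge +1): no H
  1 × O: no H
  1 × O (charge -1): no H
  1 × S: no H
  Total hydrogens = 14.
Molecular formula: C8H14N2O2S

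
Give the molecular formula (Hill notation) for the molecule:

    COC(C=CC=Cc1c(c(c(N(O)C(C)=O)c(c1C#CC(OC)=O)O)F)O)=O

C18H16FNO8

Heavy atoms from the SMILES: 18 C, 1 F, 1 N, 8 O.
Implicit hydrogens by atom environment:
  6 × C (aromatic): no H
  5 × C: no H
  5 × O: no H
  4 × C: 1 H each → 4
  3 × C: 3 H each → 9
  3 × O: 1 H each → 3
  1 × F: no H
  1 × N: no H
  Total hydrogens = 16.
Molecular formula: C18H16FNO8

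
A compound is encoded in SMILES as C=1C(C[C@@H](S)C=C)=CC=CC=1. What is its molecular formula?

C10H12S

Heavy atoms from the SMILES: 10 C, 1 S.
Implicit hydrogens by atom environment:
  5 × C (aromatic): 1 H each → 5
  2 × C: 2 H each → 4
  2 × C: 1 H each → 2
  1 × C (aromatic): no H
  1 × S: 1 H
  Total hydrogens = 12.
Molecular formula: C10H12S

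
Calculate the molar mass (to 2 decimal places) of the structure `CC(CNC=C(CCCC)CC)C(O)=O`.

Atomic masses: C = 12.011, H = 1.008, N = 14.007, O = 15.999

Molecular formula: C12H23NO2.
M = 12×12.011 + 23×1.008 + 1×14.007 + 2×15.999 = 213.32 g/mol.

213.32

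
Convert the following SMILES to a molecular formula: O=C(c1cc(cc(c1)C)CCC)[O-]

C11H13O2-

Heavy atoms from the SMILES: 11 C, 2 O.
Implicit hydrogens by atom environment:
  3 × C (aromatic): 1 H each → 3
  3 × C (aromatic): no H
  2 × C: 3 H each → 6
  2 × C: 2 H each → 4
  1 × C: no H
  1 × O: no H
  1 × O (charge -1): no H
  Total hydrogens = 13.
Net charge -1.
Molecular formula: C11H13O2-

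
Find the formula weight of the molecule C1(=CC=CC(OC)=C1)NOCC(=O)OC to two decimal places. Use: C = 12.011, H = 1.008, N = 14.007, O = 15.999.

Molecular formula: C10H13NO4.
M = 10×12.011 + 13×1.008 + 1×14.007 + 4×15.999 = 211.22 g/mol.

211.22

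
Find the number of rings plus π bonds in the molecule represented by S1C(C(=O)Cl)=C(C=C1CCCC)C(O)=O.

Molecular formula from the SMILES: C10H11ClO3S.
DoU = (2C + 2 + N − H − X)/2 = (2·10 + 2 + 0 − 11 − 1)/2 = 10/2 = 5.
(Structurally: 1 ring(s) + 4 π bond(s) = 5.)

5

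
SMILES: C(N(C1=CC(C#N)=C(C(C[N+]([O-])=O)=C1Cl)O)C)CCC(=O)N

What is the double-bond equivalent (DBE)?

8

Molecular formula from the SMILES: C13H15ClN4O4.
DoU = (2C + 2 + N − H − X)/2 = (2·13 + 2 + 4 − 15 − 1)/2 = 16/2 = 8.
(Structurally: 1 ring(s) + 7 π bond(s) = 8.)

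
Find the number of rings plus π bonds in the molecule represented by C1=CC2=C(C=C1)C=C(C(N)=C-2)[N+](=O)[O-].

8

Molecular formula from the SMILES: C10H8N2O2.
DoU = (2C + 2 + N − H − X)/2 = (2·10 + 2 + 2 − 8 − 0)/2 = 16/2 = 8.
(Structurally: 2 ring(s) + 6 π bond(s) = 8.)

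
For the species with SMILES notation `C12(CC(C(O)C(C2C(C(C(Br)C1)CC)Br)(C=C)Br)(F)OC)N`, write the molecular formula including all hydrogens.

C15H23Br3FNO2

Heavy atoms from the SMILES: 3 Br, 15 C, 1 F, 1 N, 2 O.
Implicit hydrogens by atom environment:
  6 × C: 1 H each → 6
  4 × C: 2 H each → 8
  3 × Br: no H
  3 × C: no H
  2 × C: 3 H each → 6
  1 × F: no H
  1 × N: 2 H
  1 × O: 1 H
  1 × O: no H
  Total hydrogens = 23.
Molecular formula: C15H23Br3FNO2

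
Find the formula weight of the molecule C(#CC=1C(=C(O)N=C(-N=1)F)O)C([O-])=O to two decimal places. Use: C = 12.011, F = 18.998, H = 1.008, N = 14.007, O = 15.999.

197.10

Molecular formula: C7H2FN2O4-.
M = 7×12.011 + 1×18.998 + 2×1.008 + 2×14.007 + 4×15.999 = 197.10 g/mol.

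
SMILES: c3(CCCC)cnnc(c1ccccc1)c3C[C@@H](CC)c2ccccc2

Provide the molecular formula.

C24H28N2

Heavy atoms from the SMILES: 24 C, 2 N.
Implicit hydrogens by atom environment:
  11 × C (aromatic): 1 H each → 11
  5 × C: 2 H each → 10
  5 × C (aromatic): no H
  2 × C: 3 H each → 6
  2 × N (aromatic): no H
  1 × C: 1 H
  Total hydrogens = 28.
Molecular formula: C24H28N2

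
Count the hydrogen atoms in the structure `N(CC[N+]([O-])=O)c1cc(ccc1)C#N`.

9

Hydrogens are implicit in SMILES; fill each atom to its normal valence:
  4 × C (aromatic): 1 H each → 4
  2 × C: 2 H each → 4
  2 × C (aromatic): no H
  1 × C: no H
  1 × N: 1 H
  1 × N: no H
  1 × N (charge +1): no H
  1 × O: no H
  1 × O (charge -1): no H
  Total hydrogens = 9.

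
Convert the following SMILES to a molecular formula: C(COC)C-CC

C6H14O

Heavy atoms from the SMILES: 6 C, 1 O.
Implicit hydrogens by atom environment:
  4 × C: 2 H each → 8
  2 × C: 3 H each → 6
  1 × O: no H
  Total hydrogens = 14.
Molecular formula: C6H14O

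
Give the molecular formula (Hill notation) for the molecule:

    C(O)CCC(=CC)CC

Heavy atoms from the SMILES: 8 C, 1 O.
Implicit hydrogens by atom environment:
  4 × C: 2 H each → 8
  2 × C: 3 H each → 6
  1 × C: 1 H
  1 × C: no H
  1 × O: 1 H
  Total hydrogens = 16.
Molecular formula: C8H16O

C8H16O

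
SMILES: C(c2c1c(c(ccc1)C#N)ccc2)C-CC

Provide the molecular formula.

Heavy atoms from the SMILES: 15 C, 1 N.
Implicit hydrogens by atom environment:
  6 × C (aromatic): 1 H each → 6
  4 × C (aromatic): no H
  3 × C: 2 H each → 6
  1 × C: 3 H
  1 × C: no H
  1 × N: no H
  Total hydrogens = 15.
Molecular formula: C15H15N

C15H15N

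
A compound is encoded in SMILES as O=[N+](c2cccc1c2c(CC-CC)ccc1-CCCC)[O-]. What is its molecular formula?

Heavy atoms from the SMILES: 18 C, 1 N, 2 O.
Implicit hydrogens by atom environment:
  6 × C: 2 H each → 12
  5 × C (aromatic): 1 H each → 5
  5 × C (aromatic): no H
  2 × C: 3 H each → 6
  1 × N (charge +1): no H
  1 × O: no H
  1 × O (charge -1): no H
  Total hydrogens = 23.
Molecular formula: C18H23NO2

C18H23NO2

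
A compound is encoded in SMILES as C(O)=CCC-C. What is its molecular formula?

Heavy atoms from the SMILES: 5 C, 1 O.
Implicit hydrogens by atom environment:
  2 × C: 2 H each → 4
  2 × C: 1 H each → 2
  1 × C: 3 H
  1 × O: 1 H
  Total hydrogens = 10.
Molecular formula: C5H10O

C5H10O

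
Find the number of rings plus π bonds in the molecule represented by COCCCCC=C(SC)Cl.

1

Molecular formula from the SMILES: C8H15ClOS.
DoU = (2C + 2 + N − H − X)/2 = (2·8 + 2 + 0 − 15 − 1)/2 = 2/2 = 1.
(Structurally: 0 ring(s) + 1 π bond(s) = 1.)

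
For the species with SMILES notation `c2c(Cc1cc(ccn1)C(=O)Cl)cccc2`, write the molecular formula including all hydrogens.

Heavy atoms from the SMILES: 13 C, 1 Cl, 1 N, 1 O.
Implicit hydrogens by atom environment:
  8 × C (aromatic): 1 H each → 8
  3 × C (aromatic): no H
  1 × C: 2 H
  1 × C: no H
  1 × Cl: no H
  1 × N (aromatic): no H
  1 × O: no H
  Total hydrogens = 10.
Molecular formula: C13H10ClNO

C13H10ClNO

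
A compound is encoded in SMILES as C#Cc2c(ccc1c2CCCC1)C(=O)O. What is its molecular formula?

Heavy atoms from the SMILES: 13 C, 2 O.
Implicit hydrogens by atom environment:
  4 × C: 2 H each → 8
  4 × C (aromatic): no H
  2 × C (aromatic): 1 H each → 2
  2 × C: no H
  1 × C: 1 H
  1 × O: 1 H
  1 × O: no H
  Total hydrogens = 12.
Molecular formula: C13H12O2

C13H12O2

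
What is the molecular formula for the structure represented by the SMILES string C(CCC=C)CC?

Heavy atoms from the SMILES: 7 C.
Implicit hydrogens by atom environment:
  5 × C: 2 H each → 10
  1 × C: 3 H
  1 × C: 1 H
  Total hydrogens = 14.
Molecular formula: C7H14

C7H14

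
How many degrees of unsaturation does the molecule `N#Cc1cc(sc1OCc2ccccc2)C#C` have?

Molecular formula from the SMILES: C14H9NOS.
DoU = (2C + 2 + N − H − X)/2 = (2·14 + 2 + 1 − 9 − 0)/2 = 22/2 = 11.
(Structurally: 2 ring(s) + 9 π bond(s) = 11.)

11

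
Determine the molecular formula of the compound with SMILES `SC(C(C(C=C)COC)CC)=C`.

Heavy atoms from the SMILES: 10 C, 1 O, 1 S.
Implicit hydrogens by atom environment:
  4 × C: 2 H each → 8
  3 × C: 1 H each → 3
  2 × C: 3 H each → 6
  1 × C: no H
  1 × O: no H
  1 × S: 1 H
  Total hydrogens = 18.
Molecular formula: C10H18OS

C10H18OS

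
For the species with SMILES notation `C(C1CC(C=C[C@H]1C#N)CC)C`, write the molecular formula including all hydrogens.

C11H17N

Heavy atoms from the SMILES: 11 C, 1 N.
Implicit hydrogens by atom environment:
  5 × C: 1 H each → 5
  3 × C: 2 H each → 6
  2 × C: 3 H each → 6
  1 × C: no H
  1 × N: no H
  Total hydrogens = 17.
Molecular formula: C11H17N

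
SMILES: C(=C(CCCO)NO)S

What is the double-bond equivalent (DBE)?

1

Molecular formula from the SMILES: C5H11NO2S.
DoU = (2C + 2 + N − H − X)/2 = (2·5 + 2 + 1 − 11 − 0)/2 = 2/2 = 1.
(Structurally: 0 ring(s) + 1 π bond(s) = 1.)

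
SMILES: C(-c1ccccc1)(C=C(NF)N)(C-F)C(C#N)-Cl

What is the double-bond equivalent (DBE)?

7

Molecular formula from the SMILES: C12H12ClF2N3.
DoU = (2C + 2 + N − H − X)/2 = (2·12 + 2 + 3 − 12 − 3)/2 = 14/2 = 7.
(Structurally: 1 ring(s) + 6 π bond(s) = 7.)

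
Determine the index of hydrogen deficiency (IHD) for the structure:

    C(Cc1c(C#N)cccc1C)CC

6

Molecular formula from the SMILES: C12H15N.
DoU = (2C + 2 + N − H − X)/2 = (2·12 + 2 + 1 − 15 − 0)/2 = 12/2 = 6.
(Structurally: 1 ring(s) + 5 π bond(s) = 6.)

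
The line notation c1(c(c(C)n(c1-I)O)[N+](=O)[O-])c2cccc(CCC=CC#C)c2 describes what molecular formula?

Heavy atoms from the SMILES: 17 C, 1 I, 2 N, 3 O.
Implicit hydrogens by atom environment:
  6 × C (aromatic): no H
  4 × C (aromatic): 1 H each → 4
  3 × C: 1 H each → 3
  2 × C: 2 H each → 4
  1 × C: 3 H
  1 × C: no H
  1 × I: no H
  1 × N (aromatic): no H
  1 × N (charge +1): no H
  1 × O: 1 H
  1 × O: no H
  1 × O (charge -1): no H
  Total hydrogens = 15.
Molecular formula: C17H15IN2O3

C17H15IN2O3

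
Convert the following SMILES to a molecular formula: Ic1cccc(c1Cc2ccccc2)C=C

Heavy atoms from the SMILES: 15 C, 1 I.
Implicit hydrogens by atom environment:
  8 × C (aromatic): 1 H each → 8
  4 × C (aromatic): no H
  2 × C: 2 H each → 4
  1 × C: 1 H
  1 × I: no H
  Total hydrogens = 13.
Molecular formula: C15H13I

C15H13I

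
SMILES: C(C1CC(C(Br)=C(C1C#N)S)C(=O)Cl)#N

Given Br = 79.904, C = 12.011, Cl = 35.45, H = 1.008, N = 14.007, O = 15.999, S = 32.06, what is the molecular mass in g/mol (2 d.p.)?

305.57

Molecular formula: C9H6BrClN2OS.
M = 1×79.904 + 9×12.011 + 1×35.45 + 6×1.008 + 2×14.007 + 1×15.999 + 1×32.06 = 305.57 g/mol.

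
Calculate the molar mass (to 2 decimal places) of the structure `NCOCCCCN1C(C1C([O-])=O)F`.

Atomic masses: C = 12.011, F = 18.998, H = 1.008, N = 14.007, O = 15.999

Molecular formula: C8H14FN2O3-.
M = 8×12.011 + 1×18.998 + 14×1.008 + 2×14.007 + 3×15.999 = 205.21 g/mol.

205.21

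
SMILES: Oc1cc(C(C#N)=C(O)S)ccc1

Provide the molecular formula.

Heavy atoms from the SMILES: 9 C, 1 N, 2 O, 1 S.
Implicit hydrogens by atom environment:
  4 × C (aromatic): 1 H each → 4
  3 × C: no H
  2 × C (aromatic): no H
  2 × O: 1 H each → 2
  1 × N: no H
  1 × S: 1 H
  Total hydrogens = 7.
Molecular formula: C9H7NO2S

C9H7NO2S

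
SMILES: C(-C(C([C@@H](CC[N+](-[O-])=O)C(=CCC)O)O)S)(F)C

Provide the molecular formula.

C11H20FNO4S

Heavy atoms from the SMILES: 11 C, 1 F, 1 N, 4 O, 1 S.
Implicit hydrogens by atom environment:
  5 × C: 1 H each → 5
  3 × C: 2 H each → 6
  2 × C: 3 H each → 6
  2 × O: 1 H each → 2
  1 × C: no H
  1 × F: no H
  1 × N (charge +1): no H
  1 × O: no H
  1 × O (charge -1): no H
  1 × S: 1 H
  Total hydrogens = 20.
Molecular formula: C11H20FNO4S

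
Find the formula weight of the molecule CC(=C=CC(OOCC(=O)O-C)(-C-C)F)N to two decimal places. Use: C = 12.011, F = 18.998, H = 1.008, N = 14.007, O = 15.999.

233.24

Molecular formula: C10H16FNO4.
M = 10×12.011 + 1×18.998 + 16×1.008 + 1×14.007 + 4×15.999 = 233.24 g/mol.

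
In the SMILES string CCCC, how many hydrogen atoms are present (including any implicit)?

10

Hydrogens are implicit in SMILES; fill each atom to its normal valence:
  2 × C: 3 H each → 6
  2 × C: 2 H each → 4
  Total hydrogens = 10.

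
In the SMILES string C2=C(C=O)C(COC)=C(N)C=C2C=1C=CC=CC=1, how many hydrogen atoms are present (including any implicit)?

Hydrogens are implicit in SMILES; fill each atom to its normal valence:
  7 × C (aromatic): 1 H each → 7
  5 × C (aromatic): no H
  2 × O: no H
  1 × C: 3 H
  1 × C: 2 H
  1 × C: 1 H
  1 × N: 2 H
  Total hydrogens = 15.

15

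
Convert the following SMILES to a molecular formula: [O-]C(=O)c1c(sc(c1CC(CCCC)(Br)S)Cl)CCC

Heavy atoms from the SMILES: 1 Br, 14 C, 1 Cl, 2 O, 2 S.
Implicit hydrogens by atom environment:
  6 × C: 2 H each → 12
  4 × C (aromatic): no H
  2 × C: 3 H each → 6
  2 × C: no H
  1 × Br: no H
  1 × Cl: no H
  1 × O: no H
  1 × O (charge -1): no H
  1 × S: 1 H
  1 × S (aromatic): no H
  Total hydrogens = 19.
Net charge -1.
Molecular formula: C14H19BrClO2S2-

C14H19BrClO2S2-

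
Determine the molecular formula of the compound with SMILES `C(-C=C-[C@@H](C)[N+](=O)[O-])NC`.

Heavy atoms from the SMILES: 6 C, 2 N, 2 O.
Implicit hydrogens by atom environment:
  3 × C: 1 H each → 3
  2 × C: 3 H each → 6
  1 × C: 2 H
  1 × N: 1 H
  1 × N (charge +1): no H
  1 × O: no H
  1 × O (charge -1): no H
  Total hydrogens = 12.
Molecular formula: C6H12N2O2

C6H12N2O2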